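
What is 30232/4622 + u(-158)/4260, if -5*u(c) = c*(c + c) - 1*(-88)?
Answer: 17198652/4102025 ≈ 4.1927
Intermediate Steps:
u(c) = -88/5 - 2*c²/5 (u(c) = -(c*(c + c) - 1*(-88))/5 = -(c*(2*c) + 88)/5 = -(2*c² + 88)/5 = -(88 + 2*c²)/5 = -88/5 - 2*c²/5)
30232/4622 + u(-158)/4260 = 30232/4622 + (-88/5 - ⅖*(-158)²)/4260 = 30232*(1/4622) + (-88/5 - ⅖*24964)*(1/4260) = 15116/2311 + (-88/5 - 49928/5)*(1/4260) = 15116/2311 - 50016/5*1/4260 = 15116/2311 - 4168/1775 = 17198652/4102025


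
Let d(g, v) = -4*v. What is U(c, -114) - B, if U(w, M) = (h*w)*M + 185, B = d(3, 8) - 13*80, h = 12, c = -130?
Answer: 179097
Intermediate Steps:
B = -1072 (B = -4*8 - 13*80 = -32 - 1040 = -1072)
U(w, M) = 185 + 12*M*w (U(w, M) = (12*w)*M + 185 = 12*M*w + 185 = 185 + 12*M*w)
U(c, -114) - B = (185 + 12*(-114)*(-130)) - 1*(-1072) = (185 + 177840) + 1072 = 178025 + 1072 = 179097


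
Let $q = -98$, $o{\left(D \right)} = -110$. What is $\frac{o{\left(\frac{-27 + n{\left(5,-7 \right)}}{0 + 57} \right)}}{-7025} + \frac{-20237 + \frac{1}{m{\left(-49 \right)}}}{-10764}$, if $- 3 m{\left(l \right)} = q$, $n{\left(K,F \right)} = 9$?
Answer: $\frac{2809635499}{1482095160} \approx 1.8957$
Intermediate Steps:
$m{\left(l \right)} = \frac{98}{3}$ ($m{\left(l \right)} = \left(- \frac{1}{3}\right) \left(-98\right) = \frac{98}{3}$)
$\frac{o{\left(\frac{-27 + n{\left(5,-7 \right)}}{0 + 57} \right)}}{-7025} + \frac{-20237 + \frac{1}{m{\left(-49 \right)}}}{-10764} = - \frac{110}{-7025} + \frac{-20237 + \frac{1}{\frac{98}{3}}}{-10764} = \left(-110\right) \left(- \frac{1}{7025}\right) + \left(-20237 + \frac{3}{98}\right) \left(- \frac{1}{10764}\right) = \frac{22}{1405} - - \frac{1983223}{1054872} = \frac{22}{1405} + \frac{1983223}{1054872} = \frac{2809635499}{1482095160}$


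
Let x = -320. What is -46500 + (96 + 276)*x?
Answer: -165540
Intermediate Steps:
-46500 + (96 + 276)*x = -46500 + (96 + 276)*(-320) = -46500 + 372*(-320) = -46500 - 119040 = -165540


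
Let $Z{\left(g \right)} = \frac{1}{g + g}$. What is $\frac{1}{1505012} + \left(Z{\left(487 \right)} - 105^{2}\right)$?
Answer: $- \frac{8080672052107}{732940844} \approx -11025.0$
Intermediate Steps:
$Z{\left(g \right)} = \frac{1}{2 g}$
$\frac{1}{1505012} + \left(Z{\left(487 \right)} - 105^{2}\right) = \frac{1}{1505012} + \left(\frac{1}{2 \cdot 487} - 105^{2}\right) = \frac{1}{1505012} + \left(\frac{1}{2} \cdot \frac{1}{487} - 11025\right) = \frac{1}{1505012} + \left(\frac{1}{974} - 11025\right) = \frac{1}{1505012} - \frac{10738349}{974} = - \frac{8080672052107}{732940844}$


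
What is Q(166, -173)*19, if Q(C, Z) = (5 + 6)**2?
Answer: 2299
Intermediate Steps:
Q(C, Z) = 121 (Q(C, Z) = 11**2 = 121)
Q(166, -173)*19 = 121*19 = 2299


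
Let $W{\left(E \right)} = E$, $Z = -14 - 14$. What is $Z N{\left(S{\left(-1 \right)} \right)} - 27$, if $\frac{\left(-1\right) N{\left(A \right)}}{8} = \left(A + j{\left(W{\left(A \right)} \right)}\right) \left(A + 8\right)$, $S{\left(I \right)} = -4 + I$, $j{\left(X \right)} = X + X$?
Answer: $-10107$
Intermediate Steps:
$Z = -28$ ($Z = -14 - 14 = -28$)
$j{\left(X \right)} = 2 X$
$N{\left(A \right)} = - 24 A \left(8 + A\right)$ ($N{\left(A \right)} = - 8 \left(A + 2 A\right) \left(A + 8\right) = - 8 \cdot 3 A \left(8 + A\right) = - 24 A \left(8 + A\right)$)
$Z N{\left(S{\left(-1 \right)} \right)} - 27 = - 28 \cdot 24 \left(-4 - 1\right) \left(-8 - \left(-4 - 1\right)\right) - 27 = - 28 \cdot 24 \left(-5\right) \left(-8 - -5\right) - 27 = - 28 \cdot 24 \left(-5\right) \left(-8 + 5\right) - 27 = - 28 \cdot 24 \left(-5\right) \left(-3\right) - 27 = \left(-28\right) 360 - 27 = -10080 - 27 = -10107$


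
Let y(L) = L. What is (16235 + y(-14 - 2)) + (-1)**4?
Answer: 16220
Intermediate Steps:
(16235 + y(-14 - 2)) + (-1)**4 = (16235 + (-14 - 2)) + (-1)**4 = (16235 - 16) + 1 = 16219 + 1 = 16220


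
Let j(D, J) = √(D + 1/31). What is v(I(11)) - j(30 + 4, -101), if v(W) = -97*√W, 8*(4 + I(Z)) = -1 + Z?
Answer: -√32705/31 - 97*I*√11/2 ≈ -5.8337 - 160.86*I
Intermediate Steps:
I(Z) = -33/8 + Z/8 (I(Z) = -4 + (-1 + Z)/8 = -4 + (-⅛ + Z/8) = -33/8 + Z/8)
j(D, J) = √(1/31 + D) (j(D, J) = √(D + 1/31) = √(1/31 + D))
v(I(11)) - j(30 + 4, -101) = -97*√(-33/8 + (⅛)*11) - √(31 + 961*(30 + 4))/31 = -97*√(-33/8 + 11/8) - √(31 + 961*34)/31 = -97*I*√11/2 - √(31 + 32674)/31 = -97*I*√11/2 - √32705/31 = -√32705/31 - 97*I*√11/2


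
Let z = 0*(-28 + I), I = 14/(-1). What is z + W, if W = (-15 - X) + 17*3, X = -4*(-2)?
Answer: 28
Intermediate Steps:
I = -14 (I = 14*(-1) = -14)
X = 8
W = 28 (W = (-15 - 1*8) + 17*3 = (-15 - 8) + 51 = -23 + 51 = 28)
z = 0 (z = 0*(-28 - 14) = 0*(-42) = 0)
z + W = 0 + 28 = 28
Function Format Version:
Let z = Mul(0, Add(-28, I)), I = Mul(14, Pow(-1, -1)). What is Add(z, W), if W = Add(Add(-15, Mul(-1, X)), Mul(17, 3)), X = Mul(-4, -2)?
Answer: 28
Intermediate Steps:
I = -14 (I = Mul(14, -1) = -14)
X = 8
W = 28 (W = Add(Add(-15, Mul(-1, 8)), Mul(17, 3)) = Add(Add(-15, -8), 51) = Add(-23, 51) = 28)
z = 0 (z = Mul(0, Add(-28, -14)) = Mul(0, -42) = 0)
Add(z, W) = Add(0, 28) = 28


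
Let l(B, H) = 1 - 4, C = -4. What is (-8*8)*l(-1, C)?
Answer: 192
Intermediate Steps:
l(B, H) = -3
(-8*8)*l(-1, C) = -8*8*(-3) = -64*(-3) = 192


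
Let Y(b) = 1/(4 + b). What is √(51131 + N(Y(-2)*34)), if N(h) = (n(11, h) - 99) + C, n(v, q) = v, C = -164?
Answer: √50879 ≈ 225.56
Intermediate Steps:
N(h) = -252 (N(h) = (11 - 99) - 164 = -88 - 164 = -252)
√(51131 + N(Y(-2)*34)) = √(51131 - 252) = √50879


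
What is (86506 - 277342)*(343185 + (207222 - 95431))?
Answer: -86825799936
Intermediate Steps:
(86506 - 277342)*(343185 + (207222 - 95431)) = -190836*(343185 + 111791) = -190836*454976 = -86825799936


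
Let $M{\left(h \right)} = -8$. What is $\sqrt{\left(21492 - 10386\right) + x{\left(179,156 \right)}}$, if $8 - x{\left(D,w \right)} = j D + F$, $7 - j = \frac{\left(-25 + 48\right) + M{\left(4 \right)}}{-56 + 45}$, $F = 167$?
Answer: $\frac{\sqrt{1143439}}{11} \approx 97.211$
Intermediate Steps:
$j = \frac{92}{11}$ ($j = 7 - \frac{\left(-25 + 48\right) - 8}{-56 + 45} = 7 - \frac{23 - 8}{-11} = 7 - 15 \left(- \frac{1}{11}\right) = 7 - - \frac{15}{11} = 7 + \frac{15}{11} = \frac{92}{11} \approx 8.3636$)
$x{\left(D,w \right)} = -159 - \frac{92 D}{11}$ ($x{\left(D,w \right)} = 8 - \left(\frac{92 D}{11} + 167\right) = 8 - \left(167 + \frac{92 D}{11}\right) = -159 - \frac{92 D}{11}$)
$\sqrt{\left(21492 - 10386\right) + x{\left(179,156 \right)}} = \sqrt{\left(21492 - 10386\right) - \frac{18217}{11}} = \sqrt{11106 - \frac{18217}{11}} = \sqrt{\frac{103949}{11}} = \frac{\sqrt{1143439}}{11}$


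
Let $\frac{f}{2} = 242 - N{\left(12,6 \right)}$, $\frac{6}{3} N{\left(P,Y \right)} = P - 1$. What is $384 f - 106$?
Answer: $181526$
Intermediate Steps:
$N{\left(P,Y \right)} = - \frac{1}{2} + \frac{P}{2}$ ($N{\left(P,Y \right)} = \frac{P - 1}{2} = \frac{-1 + P}{2} = - \frac{1}{2} + \frac{P}{2}$)
$f = 473$ ($f = 2 \left(242 - \left(- \frac{1}{2} + \frac{1}{2} \cdot 12\right)\right) = 2 \left(242 - \left(- \frac{1}{2} + 6\right)\right) = 2 \left(242 - \frac{11}{2}\right) = 2 \cdot \frac{473}{2} = 473$)
$384 f - 106 = 384 \cdot 473 - 106 = 181632 - 106 = 181526$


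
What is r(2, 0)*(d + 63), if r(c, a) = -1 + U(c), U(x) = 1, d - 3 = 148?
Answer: 0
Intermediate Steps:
d = 151 (d = 3 + 148 = 151)
r(c, a) = 0 (r(c, a) = -1 + 1 = 0)
r(2, 0)*(d + 63) = 0*(151 + 63) = 0*214 = 0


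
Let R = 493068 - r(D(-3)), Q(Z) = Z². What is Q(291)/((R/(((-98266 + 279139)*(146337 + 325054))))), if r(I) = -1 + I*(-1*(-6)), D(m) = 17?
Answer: 7220063321669583/492967 ≈ 1.4646e+10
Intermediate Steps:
r(I) = -1 + 6*I (r(I) = -1 + I*6 = -1 + 6*I)
R = 492967 (R = 493068 - (-1 + 6*17) = 493068 - (-1 + 102) = 493068 - 1*101 = 493068 - 101 = 492967)
Q(291)/((R/(((-98266 + 279139)*(146337 + 325054))))) = 291²/((492967/(((-98266 + 279139)*(146337 + 325054))))) = 84681/((492967/((180873*471391)))) = 84681/((492967/85261904343)) = 84681/((492967*(1/85261904343))) = 84681/(492967/85261904343) = 84681*(85261904343/492967) = 7220063321669583/492967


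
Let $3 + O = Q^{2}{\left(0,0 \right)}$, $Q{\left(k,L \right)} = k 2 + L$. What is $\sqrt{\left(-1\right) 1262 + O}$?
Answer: $i \sqrt{1265} \approx 35.567 i$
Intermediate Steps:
$Q{\left(k,L \right)} = L + 2 k$ ($Q{\left(k,L \right)} = 2 k + L = L + 2 k$)
$O = -3$ ($O = -3 + \left(0 + 2 \cdot 0\right)^{2} = -3 + \left(0 + 0\right)^{2} = -3 + 0^{2} = -3 + 0 = -3$)
$\sqrt{\left(-1\right) 1262 + O} = \sqrt{\left(-1\right) 1262 - 3} = \sqrt{-1262 - 3} = \sqrt{-1265} = i \sqrt{1265}$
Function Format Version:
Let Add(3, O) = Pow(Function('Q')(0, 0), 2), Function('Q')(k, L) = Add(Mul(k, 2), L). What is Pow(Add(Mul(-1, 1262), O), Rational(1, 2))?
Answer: Mul(I, Pow(1265, Rational(1, 2))) ≈ Mul(35.567, I)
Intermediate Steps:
Function('Q')(k, L) = Add(L, Mul(2, k)) (Function('Q')(k, L) = Add(Mul(2, k), L) = Add(L, Mul(2, k)))
O = -3 (O = Add(-3, Pow(Add(0, Mul(2, 0)), 2)) = Add(-3, Pow(Add(0, 0), 2)) = Add(-3, Pow(0, 2)) = Add(-3, 0) = -3)
Pow(Add(Mul(-1, 1262), O), Rational(1, 2)) = Pow(Add(Mul(-1, 1262), -3), Rational(1, 2)) = Pow(Add(-1262, -3), Rational(1, 2)) = Pow(-1265, Rational(1, 2)) = Mul(I, Pow(1265, Rational(1, 2)))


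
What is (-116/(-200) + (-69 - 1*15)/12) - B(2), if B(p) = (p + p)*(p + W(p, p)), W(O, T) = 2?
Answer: -1121/50 ≈ -22.420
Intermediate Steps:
B(p) = 2*p*(2 + p) (B(p) = (p + p)*(p + 2) = (2*p)*(2 + p) = 2*p*(2 + p))
(-116/(-200) + (-69 - 1*15)/12) - B(2) = (-116/(-200) + (-69 - 1*15)/12) - 2*2*(2 + 2) = (-116*(-1/200) + (-69 - 15)*(1/12)) - 2*2*4 = (29/50 - 84*1/12) - 1*16 = (29/50 - 7) - 16 = -321/50 - 16 = -1121/50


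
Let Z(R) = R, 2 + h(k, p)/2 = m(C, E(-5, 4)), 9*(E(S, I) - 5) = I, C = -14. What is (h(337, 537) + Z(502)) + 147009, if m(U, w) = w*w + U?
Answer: 11950601/81 ≈ 1.4754e+5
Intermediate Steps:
E(S, I) = 5 + I/9
m(U, w) = U + w**2 (m(U, w) = w**2 + U = U + w**2)
h(k, p) = 2210/81 (h(k, p) = -4 + 2*(-14 + (5 + (1/9)*4)**2) = -4 + 2*(-14 + (5 + 4/9)**2) = -4 + 2*(-14 + (49/9)**2) = -4 + 2*(-14 + 2401/81) = -4 + 2*(1267/81) = -4 + 2534/81 = 2210/81)
(h(337, 537) + Z(502)) + 147009 = (2210/81 + 502) + 147009 = 42872/81 + 147009 = 11950601/81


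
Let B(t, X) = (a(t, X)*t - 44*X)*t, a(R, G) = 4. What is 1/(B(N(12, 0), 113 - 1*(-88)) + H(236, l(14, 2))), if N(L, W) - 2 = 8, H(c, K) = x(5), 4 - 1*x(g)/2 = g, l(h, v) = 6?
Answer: -1/88042 ≈ -1.1358e-5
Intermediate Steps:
x(g) = 8 - 2*g
H(c, K) = -2 (H(c, K) = 8 - 2*5 = 8 - 10 = -2)
N(L, W) = 10 (N(L, W) = 2 + 8 = 10)
B(t, X) = t*(-44*X + 4*t) (B(t, X) = (4*t - 44*X)*t = (-44*X + 4*t)*t = t*(-44*X + 4*t))
1/(B(N(12, 0), 113 - 1*(-88)) + H(236, l(14, 2))) = 1/(4*10*(10 - 11*(113 - 1*(-88))) - 2) = 1/(4*10*(10 - 11*(113 + 88)) - 2) = 1/(4*10*(10 - 11*201) - 2) = 1/(4*10*(10 - 2211) - 2) = 1/(4*10*(-2201) - 2) = 1/(-88040 - 2) = 1/(-88042) = -1/88042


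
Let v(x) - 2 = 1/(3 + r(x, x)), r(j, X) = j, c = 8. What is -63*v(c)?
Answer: -1449/11 ≈ -131.73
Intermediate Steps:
v(x) = 2 + 1/(3 + x)
-63*v(c) = -63*(7 + 2*8)/(3 + 8) = -63*(7 + 16)/11 = -63*23/11 = -1449/11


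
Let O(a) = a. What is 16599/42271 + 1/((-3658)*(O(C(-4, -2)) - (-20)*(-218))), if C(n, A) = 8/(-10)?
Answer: 1323920383523/3371494041672 ≈ 0.39268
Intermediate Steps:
C(n, A) = -⅘ (C(n, A) = 8*(-⅒) = -⅘)
16599/42271 + 1/((-3658)*(O(C(-4, -2)) - (-20)*(-218))) = 16599/42271 + 1/((-3658)*(-⅘ - (-20)*(-218))) = 16599*(1/42271) - 1/(3658*(-⅘ - 1*4360)) = 16599/42271 - 1/(3658*(-⅘ - 4360)) = 16599/42271 - 1/(3658*(-21804/5)) = 16599/42271 - 1/3658*(-5/21804) = 16599/42271 + 5/79759032 = 1323920383523/3371494041672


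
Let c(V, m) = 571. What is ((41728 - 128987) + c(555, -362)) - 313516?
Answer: -400204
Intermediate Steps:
((41728 - 128987) + c(555, -362)) - 313516 = ((41728 - 128987) + 571) - 313516 = (-87259 + 571) - 313516 = -86688 - 313516 = -400204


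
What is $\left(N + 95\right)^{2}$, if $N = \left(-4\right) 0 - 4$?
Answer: $8281$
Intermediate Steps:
$N = -4$ ($N = 0 - 4 = -4$)
$\left(N + 95\right)^{2} = \left(-4 + 95\right)^{2} = 91^{2} = 8281$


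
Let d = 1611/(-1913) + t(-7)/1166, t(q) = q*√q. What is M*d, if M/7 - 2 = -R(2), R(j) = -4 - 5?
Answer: -124047/1913 - 49*I*√7/106 ≈ -64.844 - 1.223*I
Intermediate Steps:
t(q) = q^(3/2)
R(j) = -9
d = -1611/1913 - 7*I*√7/1166 (d = 1611/(-1913) + (-7)^(3/2)/1166 = 1611*(-1/1913) - 7*I*√7*(1/1166) = -1611/1913 - 7*I*√7/1166 ≈ -0.84213 - 0.015884*I)
M = 77 (M = 14 + 7*(-1*(-9)) = 14 + 7*9 = 14 + 63 = 77)
M*d = 77*(-1611/1913 - 7*I*√7/1166) = -124047/1913 - 49*I*√7/106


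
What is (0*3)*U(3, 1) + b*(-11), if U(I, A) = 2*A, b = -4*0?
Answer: 0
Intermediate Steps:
b = 0
(0*3)*U(3, 1) + b*(-11) = (0*3)*(2*1) + 0*(-11) = 0*2 + 0 = 0 + 0 = 0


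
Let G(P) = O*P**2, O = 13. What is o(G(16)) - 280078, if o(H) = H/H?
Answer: -280077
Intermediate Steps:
G(P) = 13*P**2
o(H) = 1
o(G(16)) - 280078 = 1 - 280078 = -280077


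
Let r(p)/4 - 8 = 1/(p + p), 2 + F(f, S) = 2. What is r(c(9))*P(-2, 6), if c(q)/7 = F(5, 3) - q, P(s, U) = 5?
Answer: 10070/63 ≈ 159.84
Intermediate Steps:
F(f, S) = 0 (F(f, S) = -2 + 2 = 0)
c(q) = -7*q (c(q) = 7*(0 - q) = 7*(-q) = -7*q)
r(p) = 32 + 2/p (r(p) = 32 + 4/(p + p) = 32 + 4/((2*p)) = 32 + 4*(1/(2*p)) = 32 + 2/p)
r(c(9))*P(-2, 6) = (32 + 2/((-7*9)))*5 = (32 + 2/(-63))*5 = (32 + 2*(-1/63))*5 = (32 - 2/63)*5 = (2014/63)*5 = 10070/63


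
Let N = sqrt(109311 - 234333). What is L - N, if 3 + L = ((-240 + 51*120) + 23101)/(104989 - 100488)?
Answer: 15478/4501 - I*sqrt(125022) ≈ 3.4388 - 353.58*I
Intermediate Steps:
L = 15478/4501 (L = -3 + ((-240 + 51*120) + 23101)/(104989 - 100488) = -3 + ((-240 + 6120) + 23101)/4501 = -3 + (5880 + 23101)*(1/4501) = -3 + 28981*(1/4501) = -3 + 28981/4501 = 15478/4501 ≈ 3.4388)
N = I*sqrt(125022) (N = sqrt(-125022) = I*sqrt(125022) ≈ 353.58*I)
L - N = 15478/4501 - I*sqrt(125022)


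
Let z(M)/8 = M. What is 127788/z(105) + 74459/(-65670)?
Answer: 631007/4179 ≈ 150.99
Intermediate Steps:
z(M) = 8*M
127788/z(105) + 74459/(-65670) = 127788/((8*105)) + 74459/(-65670) = 127788/840 + 74459*(-1/65670) = 127788*(1/840) - 6769/5970 = 10649/70 - 6769/5970 = 631007/4179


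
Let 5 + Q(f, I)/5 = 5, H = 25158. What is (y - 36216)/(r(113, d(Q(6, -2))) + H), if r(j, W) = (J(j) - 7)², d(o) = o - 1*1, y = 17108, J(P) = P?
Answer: -9554/18197 ≈ -0.52503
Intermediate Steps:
Q(f, I) = 0 (Q(f, I) = -25 + 5*5 = -25 + 25 = 0)
d(o) = -1 + o (d(o) = o - 1 = -1 + o)
r(j, W) = (-7 + j)² (r(j, W) = (j - 7)² = (-7 + j)²)
(y - 36216)/(r(113, d(Q(6, -2))) + H) = (17108 - 36216)/((-7 + 113)² + 25158) = -19108/(106² + 25158) = -19108/(11236 + 25158) = -19108/36394 = -19108*1/36394 = -9554/18197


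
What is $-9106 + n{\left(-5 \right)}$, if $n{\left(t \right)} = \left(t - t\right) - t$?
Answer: $-9101$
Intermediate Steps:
$n{\left(t \right)} = - t$ ($n{\left(t \right)} = 0 - t = - t$)
$-9106 + n{\left(-5 \right)} = -9106 - -5 = -9106 + 5 = -9101$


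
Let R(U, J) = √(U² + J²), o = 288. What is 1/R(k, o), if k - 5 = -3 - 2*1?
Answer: 1/288 ≈ 0.0034722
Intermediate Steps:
k = 0 (k = 5 + (-3 - 2*1) = 5 + (-3 - 2) = 5 - 5 = 0)
R(U, J) = √(J² + U²)
1/R(k, o) = 1/(√(288² + 0²)) = 1/(√(82944 + 0)) = 1/(√82944) = 1/288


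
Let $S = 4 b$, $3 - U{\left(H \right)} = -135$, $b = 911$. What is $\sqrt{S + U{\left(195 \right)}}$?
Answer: $\sqrt{3782} \approx 61.498$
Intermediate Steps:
$U{\left(H \right)} = 138$ ($U{\left(H \right)} = 3 - -135 = 3 + 135 = 138$)
$S = 3644$ ($S = 4 \cdot 911 = 3644$)
$\sqrt{S + U{\left(195 \right)}} = \sqrt{3644 + 138} = \sqrt{3782}$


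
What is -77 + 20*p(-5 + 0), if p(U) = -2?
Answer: -117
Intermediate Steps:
-77 + 20*p(-5 + 0) = -77 + 20*(-2) = -77 - 40 = -117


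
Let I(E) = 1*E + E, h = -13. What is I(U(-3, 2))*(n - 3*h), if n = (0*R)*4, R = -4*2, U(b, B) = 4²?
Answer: 1248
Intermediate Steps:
U(b, B) = 16
I(E) = 2*E (I(E) = E + E = 2*E)
R = -8
n = 0 (n = (0*(-8))*4 = 0*4 = 0)
I(U(-3, 2))*(n - 3*h) = (2*16)*(0 - 3*(-13)) = 32*(0 + 39) = 32*39 = 1248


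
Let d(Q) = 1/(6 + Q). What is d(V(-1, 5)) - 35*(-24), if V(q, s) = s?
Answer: 9241/11 ≈ 840.09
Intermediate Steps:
d(V(-1, 5)) - 35*(-24) = 1/(6 + 5) - 35*(-24) = 1/11 + 840 = 9241/11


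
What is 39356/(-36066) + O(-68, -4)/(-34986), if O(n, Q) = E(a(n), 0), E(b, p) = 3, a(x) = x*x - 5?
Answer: -229502869/210300846 ≈ -1.0913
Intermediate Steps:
a(x) = -5 + x**2 (a(x) = x**2 - 5 = -5 + x**2)
O(n, Q) = 3
39356/(-36066) + O(-68, -4)/(-34986) = 39356/(-36066) + 3/(-34986) = 39356*(-1/36066) + 3*(-1/34986) = -19678/18033 - 1/11662 = -229502869/210300846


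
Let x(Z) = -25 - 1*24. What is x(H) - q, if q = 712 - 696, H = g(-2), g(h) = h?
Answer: -65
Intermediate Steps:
H = -2
x(Z) = -49 (x(Z) = -25 - 24 = -49)
q = 16
x(H) - q = -49 - 1*16 = -49 - 16 = -65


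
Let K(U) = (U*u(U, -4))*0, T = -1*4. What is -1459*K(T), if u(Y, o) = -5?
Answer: 0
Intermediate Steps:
T = -4
K(U) = 0 (K(U) = (U*(-5))*0 = -5*U*0 = 0)
-1459*K(T) = -1459*0 = 0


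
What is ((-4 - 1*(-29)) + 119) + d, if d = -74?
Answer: 70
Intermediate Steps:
((-4 - 1*(-29)) + 119) + d = ((-4 - 1*(-29)) + 119) - 74 = ((-4 + 29) + 119) - 74 = (25 + 119) - 74 = 144 - 74 = 70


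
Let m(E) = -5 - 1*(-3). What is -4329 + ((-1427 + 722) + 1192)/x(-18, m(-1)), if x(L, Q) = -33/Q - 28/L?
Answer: -1398159/325 ≈ -4302.0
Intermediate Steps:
m(E) = -2 (m(E) = -5 + 3 = -2)
-4329 + ((-1427 + 722) + 1192)/x(-18, m(-1)) = -4329 + ((-1427 + 722) + 1192)/(-33/(-2) - 28/(-18)) = -4329 + (-705 + 1192)/(-33*(-½) - 28*(-1/18)) = -4329 + 487/(33/2 + 14/9) = -4329 + 487/(325/18) = -4329 + 487*(18/325) = -4329 + 8766/325 = -1398159/325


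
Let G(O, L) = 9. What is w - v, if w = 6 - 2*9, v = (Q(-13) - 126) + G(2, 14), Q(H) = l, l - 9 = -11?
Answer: 107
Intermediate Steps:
l = -2 (l = 9 - 11 = -2)
Q(H) = -2
v = -119 (v = (-2 - 126) + 9 = -128 + 9 = -119)
w = -12 (w = 6 - 18 = -12)
w - v = -12 - 1*(-119) = -12 + 119 = 107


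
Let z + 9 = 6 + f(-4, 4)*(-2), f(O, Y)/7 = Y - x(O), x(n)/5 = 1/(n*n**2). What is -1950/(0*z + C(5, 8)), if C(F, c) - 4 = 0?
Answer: -975/2 ≈ -487.50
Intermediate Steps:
x(n) = 5/n**3 (x(n) = 5/((n*n**2)) = 5/(n**3) = 5/n**3)
C(F, c) = 4 (C(F, c) = 4 + 0 = 4)
f(O, Y) = -35/O**3 + 7*Y (f(O, Y) = 7*(Y - 5/O**3) = -35/O**3 + 7*Y)
z = -1923/32 (z = -9 + (6 + (-35/(-4)**3 + 7*4)*(-2)) = -9 + (6 + (-35*(-1/64) + 28)*(-2)) = -9 + (6 + (35/64 + 28)*(-2)) = -9 + (6 + (1827/64)*(-2)) = -9 + (6 - 1827/32) = -9 - 1635/32 = -1923/32 ≈ -60.094)
-1950/(0*z + C(5, 8)) = -1950/(0*(-1923/32) + 4) = -1950/(0 + 4) = -1950/4 = -1950*1/4 = -975/2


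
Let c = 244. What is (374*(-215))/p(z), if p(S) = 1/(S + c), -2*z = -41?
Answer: -21268445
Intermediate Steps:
z = 41/2 (z = -1/2*(-41) = 41/2 ≈ 20.500)
p(S) = 1/(244 + S) (p(S) = 1/(S + 244) = 1/(244 + S))
(374*(-215))/p(z) = (374*(-215))/(1/(244 + 41/2)) = -80410/(1/(529/2)) = -80410/2/529 = -80410*529/2 = -21268445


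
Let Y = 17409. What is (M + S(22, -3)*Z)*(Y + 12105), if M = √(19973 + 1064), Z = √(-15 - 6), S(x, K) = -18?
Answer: 29514*√21037 - 531252*I*√21 ≈ 4.2808e+6 - 2.4345e+6*I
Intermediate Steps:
Z = I*√21 (Z = √(-21) = I*√21 ≈ 4.5826*I)
M = √21037 ≈ 145.04
(M + S(22, -3)*Z)*(Y + 12105) = (√21037 - 18*I*√21)*(17409 + 12105) = (√21037 - 18*I*√21)*29514 = 29514*√21037 - 531252*I*√21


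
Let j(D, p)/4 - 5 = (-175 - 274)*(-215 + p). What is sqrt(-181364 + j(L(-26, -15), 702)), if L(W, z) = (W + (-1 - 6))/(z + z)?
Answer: 2*I*sqrt(263999) ≈ 1027.6*I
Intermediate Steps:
L(W, z) = (-7 + W)/(2*z) (L(W, z) = (W - 7)/((2*z)) = (-7 + W)*(1/(2*z)) = (-7 + W)/(2*z))
j(D, p) = 386160 - 1796*p (j(D, p) = 20 + 4*((-175 - 274)*(-215 + p)) = 20 + 4*(-449*(-215 + p)) = 20 + 4*(96535 - 449*p) = 20 + (386140 - 1796*p) = 386160 - 1796*p)
sqrt(-181364 + j(L(-26, -15), 702)) = sqrt(-181364 + (386160 - 1796*702)) = sqrt(-181364 + (386160 - 1260792)) = sqrt(-181364 - 874632) = sqrt(-1055996) = 2*I*sqrt(263999)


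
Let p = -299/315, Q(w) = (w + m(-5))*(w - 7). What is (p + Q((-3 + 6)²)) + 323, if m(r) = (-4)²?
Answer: 117196/315 ≈ 372.05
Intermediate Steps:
m(r) = 16
Q(w) = (-7 + w)*(16 + w) (Q(w) = (w + 16)*(w - 7) = (16 + w)*(-7 + w) = (-7 + w)*(16 + w))
p = -299/315 (p = -299*1/315 = -299/315 ≈ -0.94921)
(p + Q((-3 + 6)²)) + 323 = (-299/315 + (-112 + ((-3 + 6)²)² + 9*(-3 + 6)²)) + 323 = (-299/315 + (-112 + (3²)² + 9*3²)) + 323 = (-299/315 + (-112 + 9² + 9*9)) + 323 = (-299/315 + (-112 + 81 + 81)) + 323 = (-299/315 + 50) + 323 = 15451/315 + 323 = 117196/315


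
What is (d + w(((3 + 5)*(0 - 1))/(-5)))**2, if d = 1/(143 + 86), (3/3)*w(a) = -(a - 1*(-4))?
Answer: 41049649/1311025 ≈ 31.311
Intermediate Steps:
w(a) = -4 - a (w(a) = -(a - 1*(-4)) = -(a + 4) = -(4 + a) = -4 - a)
d = 1/229 ≈ 0.0043668
(d + w(((3 + 5)*(0 - 1))/(-5)))**2 = (1/229 + (-4 - (3 + 5)*(0 - 1)/(-5)))**2 = (1/229 + (-4 - 8*(-1)*(-1)/5))**2 = (1/229 + (-4 - (-8)*(-1)/5))**2 = (1/229 + (-4 - 1*8/5))**2 = (1/229 + (-4 - 8/5))**2 = (1/229 - 28/5)**2 = (-6407/1145)**2 = 41049649/1311025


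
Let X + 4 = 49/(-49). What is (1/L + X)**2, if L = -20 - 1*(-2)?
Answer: 8281/324 ≈ 25.559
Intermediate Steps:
L = -18 (L = -20 + 2 = -18)
X = -5 (X = -4 + 49/(-49) = -4 + 49*(-1/49) = -4 - 1 = -5)
(1/L + X)**2 = (1/(-18) - 5)**2 = (-1/18 - 5)**2 = (-91/18)**2 = 8281/324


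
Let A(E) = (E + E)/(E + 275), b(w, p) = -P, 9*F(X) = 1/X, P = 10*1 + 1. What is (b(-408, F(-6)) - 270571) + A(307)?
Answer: -78739055/291 ≈ -2.7058e+5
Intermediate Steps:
P = 11 (P = 10 + 1 = 11)
F(X) = 1/(9*X)
b(w, p) = -11 (b(w, p) = -1*11 = -11)
A(E) = 2*E/(275 + E) (A(E) = (2*E)/(275 + E) = 2*E/(275 + E))
(b(-408, F(-6)) - 270571) + A(307) = (-11 - 270571) + 2*307/(275 + 307) = -270582 + 2*307/582 = -270582 + 2*307*(1/582) = -270582 + 307/291 = -78739055/291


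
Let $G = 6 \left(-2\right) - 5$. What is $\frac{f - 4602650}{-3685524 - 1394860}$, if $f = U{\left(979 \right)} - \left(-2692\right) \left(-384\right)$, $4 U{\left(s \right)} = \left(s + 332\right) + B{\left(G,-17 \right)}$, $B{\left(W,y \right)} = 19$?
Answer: $\frac{11272091}{10160768} \approx 1.1094$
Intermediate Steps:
$G = -17$ ($G = -12 - 5 = -17$)
$U{\left(s \right)} = \frac{351}{4} + \frac{s}{4}$ ($U{\left(s \right)} = \frac{\left(s + 332\right) + 19}{4} = \frac{\left(332 + s\right) + 19}{4} = \frac{351 + s}{4} = \frac{351}{4} + \frac{s}{4}$)
$f = - \frac{2066791}{2}$ ($f = \left(\frac{351}{4} + \frac{1}{4} \cdot 979\right) - \left(-2692\right) \left(-384\right) = \left(\frac{351}{4} + \frac{979}{4}\right) - 1033728 = \frac{665}{2} - 1033728 = - \frac{2066791}{2} \approx -1.0334 \cdot 10^{6}$)
$\frac{f - 4602650}{-3685524 - 1394860} = \frac{- \frac{2066791}{2} - 4602650}{-3685524 - 1394860} = - \frac{11272091}{2 \left(-5080384\right)} = \left(- \frac{11272091}{2}\right) \left(- \frac{1}{5080384}\right) = \frac{11272091}{10160768}$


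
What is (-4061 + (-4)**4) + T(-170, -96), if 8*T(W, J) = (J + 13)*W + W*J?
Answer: -5/4 ≈ -1.2500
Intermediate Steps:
T(W, J) = J*W/8 + W*(13 + J)/8 (T(W, J) = ((J + 13)*W + W*J)/8 = ((13 + J)*W + J*W)/8 = (W*(13 + J) + J*W)/8 = (J*W + W*(13 + J))/8 = J*W/8 + W*(13 + J)/8)
(-4061 + (-4)**4) + T(-170, -96) = (-4061 + (-4)**4) + (1/8)*(-170)*(13 + 2*(-96)) = (-4061 + 256) + (1/8)*(-170)*(13 - 192) = -3805 + (1/8)*(-170)*(-179) = -3805 + 15215/4 = -5/4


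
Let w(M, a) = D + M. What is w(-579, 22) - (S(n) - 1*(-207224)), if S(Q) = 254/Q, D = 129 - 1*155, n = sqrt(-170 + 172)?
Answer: -207829 - 127*sqrt(2) ≈ -2.0801e+5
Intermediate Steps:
n = sqrt(2) ≈ 1.4142
D = -26 (D = 129 - 155 = -26)
w(M, a) = -26 + M
w(-579, 22) - (S(n) - 1*(-207224)) = (-26 - 579) - (254/(sqrt(2)) - 1*(-207224)) = -605 - (254*(sqrt(2)/2) + 207224) = -605 - (127*sqrt(2) + 207224) = -605 - (207224 + 127*sqrt(2)) = -605 + (-207224 - 127*sqrt(2)) = -207829 - 127*sqrt(2)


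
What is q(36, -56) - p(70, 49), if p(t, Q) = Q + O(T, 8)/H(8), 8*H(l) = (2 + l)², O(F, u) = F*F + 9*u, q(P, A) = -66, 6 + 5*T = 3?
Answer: -75493/625 ≈ -120.79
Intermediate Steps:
T = -⅗ (T = -6/5 + (⅕)*3 = -6/5 + ⅗ = -⅗ ≈ -0.60000)
O(F, u) = F² + 9*u
H(l) = (2 + l)²/8
p(t, Q) = 3618/625 + Q (p(t, Q) = Q + ((-⅗)² + 9*8)/(((2 + 8)²/8)) = Q + (9/25 + 72)/(((⅛)*10²)) = Q + 1809/(25*(((⅛)*100))) = Q + 1809/(25*(25/2)) = Q + (1809/25)*(2/25) = Q + 3618/625 = 3618/625 + Q)
q(36, -56) - p(70, 49) = -66 - (3618/625 + 49) = -66 - 1*34243/625 = -66 - 34243/625 = -75493/625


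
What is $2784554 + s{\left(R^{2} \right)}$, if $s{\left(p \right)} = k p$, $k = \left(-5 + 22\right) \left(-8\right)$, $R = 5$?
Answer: $2781154$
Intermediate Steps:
$k = -136$ ($k = 17 \left(-8\right) = -136$)
$s{\left(p \right)} = - 136 p$
$2784554 + s{\left(R^{2} \right)} = 2784554 - 136 \cdot 5^{2} = 2784554 - 3400 = 2781154$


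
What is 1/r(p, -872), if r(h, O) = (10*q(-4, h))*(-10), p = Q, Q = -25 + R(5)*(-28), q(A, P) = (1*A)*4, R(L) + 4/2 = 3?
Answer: 1/1600 ≈ 0.00062500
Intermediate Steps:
R(L) = 1 (R(L) = -2 + 3 = 1)
q(A, P) = 4*A (q(A, P) = A*4 = 4*A)
Q = -53 (Q = -25 + 1*(-28) = -25 - 28 = -53)
p = -53
r(h, O) = 1600 (r(h, O) = (10*(4*(-4)))*(-10) = (10*(-16))*(-10) = -160*(-10) = 1600)
1/r(p, -872) = 1/1600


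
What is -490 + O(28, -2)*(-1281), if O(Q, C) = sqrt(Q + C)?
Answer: -490 - 1281*sqrt(26) ≈ -7021.8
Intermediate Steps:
O(Q, C) = sqrt(C + Q)
-490 + O(28, -2)*(-1281) = -490 + sqrt(-2 + 28)*(-1281) = -490 + sqrt(26)*(-1281) = -490 - 1281*sqrt(26)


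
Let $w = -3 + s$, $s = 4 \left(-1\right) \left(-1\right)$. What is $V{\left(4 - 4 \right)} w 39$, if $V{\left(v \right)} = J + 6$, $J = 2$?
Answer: $312$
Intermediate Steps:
$V{\left(v \right)} = 8$ ($V{\left(v \right)} = 2 + 6 = 8$)
$s = 4$ ($s = \left(-4\right) \left(-1\right) = 4$)
$w = 1$ ($w = -3 + 4 = 1$)
$V{\left(4 - 4 \right)} w 39 = 8 \cdot 1 \cdot 39 = 8 \cdot 39 = 312$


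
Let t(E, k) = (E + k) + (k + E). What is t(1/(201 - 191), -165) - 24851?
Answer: -125904/5 ≈ -25181.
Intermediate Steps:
t(E, k) = 2*E + 2*k (t(E, k) = (E + k) + (E + k) = 2*E + 2*k)
t(1/(201 - 191), -165) - 24851 = (2/(201 - 191) + 2*(-165)) - 24851 = (2/10 - 330) - 24851 = (2*(⅒) - 330) - 24851 = (⅕ - 330) - 24851 = -1649/5 - 24851 = -125904/5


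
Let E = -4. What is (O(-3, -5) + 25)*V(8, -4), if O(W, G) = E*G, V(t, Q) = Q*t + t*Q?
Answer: -2880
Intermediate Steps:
V(t, Q) = 2*Q*t (V(t, Q) = Q*t + Q*t = 2*Q*t)
O(W, G) = -4*G
(O(-3, -5) + 25)*V(8, -4) = (-4*(-5) + 25)*(2*(-4)*8) = (20 + 25)*(-64) = 45*(-64) = -2880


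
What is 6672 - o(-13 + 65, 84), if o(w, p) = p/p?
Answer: 6671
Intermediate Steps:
o(w, p) = 1
6672 - o(-13 + 65, 84) = 6672 - 1*1 = 6672 - 1 = 6671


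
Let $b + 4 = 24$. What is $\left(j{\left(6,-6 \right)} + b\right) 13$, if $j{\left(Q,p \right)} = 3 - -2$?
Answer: $325$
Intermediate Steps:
$b = 20$ ($b = -4 + 24 = 20$)
$j{\left(Q,p \right)} = 5$ ($j{\left(Q,p \right)} = 3 + 2 = 5$)
$\left(j{\left(6,-6 \right)} + b\right) 13 = \left(5 + 20\right) 13 = 25 \cdot 13 = 325$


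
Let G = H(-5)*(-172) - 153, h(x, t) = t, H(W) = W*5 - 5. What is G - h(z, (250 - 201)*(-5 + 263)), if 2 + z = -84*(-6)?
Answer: -7635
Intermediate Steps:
H(W) = -5 + 5*W (H(W) = 5*W - 5 = -5 + 5*W)
z = 502 (z = -2 - 84*(-6) = -2 + 504 = 502)
G = 5007 (G = (-5 + 5*(-5))*(-172) - 153 = (-5 - 25)*(-172) - 153 = -30*(-172) - 153 = 5160 - 153 = 5007)
G - h(z, (250 - 201)*(-5 + 263)) = 5007 - (250 - 201)*(-5 + 263) = 5007 - 49*258 = 5007 - 1*12642 = 5007 - 12642 = -7635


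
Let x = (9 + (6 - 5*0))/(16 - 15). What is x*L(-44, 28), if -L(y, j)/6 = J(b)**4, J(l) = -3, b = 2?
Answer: -7290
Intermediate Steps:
L(y, j) = -486 (L(y, j) = -6*(-3)**4 = -6*81 = -486)
x = 15 (x = (9 + (6 + 0))/1 = (9 + 6)*1 = 15*1 = 15)
x*L(-44, 28) = 15*(-486) = -7290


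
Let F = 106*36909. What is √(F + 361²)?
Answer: 5*√161707 ≈ 2010.6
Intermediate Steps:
F = 3912354
√(F + 361²) = √(3912354 + 361²) = √(3912354 + 130321) = √4042675 = 5*√161707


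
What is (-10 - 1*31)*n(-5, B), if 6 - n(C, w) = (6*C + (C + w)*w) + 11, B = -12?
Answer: 7339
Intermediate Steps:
n(C, w) = -5 - 6*C - w*(C + w) (n(C, w) = 6 - ((6*C + (C + w)*w) + 11) = 6 - ((6*C + w*(C + w)) + 11) = 6 - (11 + 6*C + w*(C + w)) = 6 + (-11 - 6*C - w*(C + w)) = -5 - 6*C - w*(C + w))
(-10 - 1*31)*n(-5, B) = (-10 - 1*31)*(-5 - 1*(-12)**2 - 6*(-5) - 1*(-5)*(-12)) = (-10 - 31)*(-5 - 1*144 + 30 - 60) = -41*(-5 - 144 + 30 - 60) = -41*(-179) = 7339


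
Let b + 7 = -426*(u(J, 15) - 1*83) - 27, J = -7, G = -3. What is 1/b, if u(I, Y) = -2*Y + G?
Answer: 1/49382 ≈ 2.0250e-5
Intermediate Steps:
u(I, Y) = -3 - 2*Y (u(I, Y) = -2*Y - 3 = -3 - 2*Y)
b = 49382 (b = -7 + (-426*((-3 - 2*15) - 1*83) - 27) = -7 + (-426*((-3 - 30) - 83) - 27) = -7 + (-426*(-33 - 83) - 27) = -7 + (-426*(-116) - 27) = -7 + (49416 - 27) = -7 + 49389 = 49382)
1/b = 1/49382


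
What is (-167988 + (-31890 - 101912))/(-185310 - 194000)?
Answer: 30179/37931 ≈ 0.79563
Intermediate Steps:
(-167988 + (-31890 - 101912))/(-185310 - 194000) = (-167988 - 133802)/(-379310) = -301790*(-1/379310) = 30179/37931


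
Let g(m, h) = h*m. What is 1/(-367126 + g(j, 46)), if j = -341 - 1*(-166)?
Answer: -1/375176 ≈ -2.6654e-6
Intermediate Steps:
j = -175 (j = -341 + 166 = -175)
1/(-367126 + g(j, 46)) = 1/(-367126 + 46*(-175)) = 1/(-367126 - 8050) = 1/(-375176) = -1/375176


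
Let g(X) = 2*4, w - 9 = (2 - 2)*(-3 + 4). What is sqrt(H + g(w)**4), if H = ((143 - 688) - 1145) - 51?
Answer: sqrt(2355) ≈ 48.528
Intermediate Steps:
H = -1741 (H = (-545 - 1145) - 51 = -1690 - 51 = -1741)
w = 9 (w = 9 + (2 - 2)*(-3 + 4) = 9 + 0*1 = 9 + 0 = 9)
g(X) = 8
sqrt(H + g(w)**4) = sqrt(-1741 + 8**4) = sqrt(-1741 + 4096) = sqrt(2355)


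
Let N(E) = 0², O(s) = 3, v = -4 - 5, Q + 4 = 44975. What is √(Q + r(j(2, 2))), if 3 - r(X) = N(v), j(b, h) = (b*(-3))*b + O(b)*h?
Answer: √44974 ≈ 212.07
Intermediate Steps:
Q = 44971 (Q = -4 + 44975 = 44971)
v = -9
j(b, h) = -3*b² + 3*h (j(b, h) = (b*(-3))*b + 3*h = (-3*b)*b + 3*h = -3*b² + 3*h)
N(E) = 0
r(X) = 3 (r(X) = 3 - 1*0 = 3 + 0 = 3)
√(Q + r(j(2, 2))) = √(44971 + 3) = √44974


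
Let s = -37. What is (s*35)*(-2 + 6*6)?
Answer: -44030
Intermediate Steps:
(s*35)*(-2 + 6*6) = (-37*35)*(-2 + 6*6) = -1295*(-2 + 36) = -1295*34 = -44030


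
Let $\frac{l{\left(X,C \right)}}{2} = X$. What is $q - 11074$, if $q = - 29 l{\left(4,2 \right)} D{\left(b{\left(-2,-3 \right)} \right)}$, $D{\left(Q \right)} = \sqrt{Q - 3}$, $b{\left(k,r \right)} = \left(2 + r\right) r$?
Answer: $-11074$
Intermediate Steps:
$b{\left(k,r \right)} = r \left(2 + r\right)$
$l{\left(X,C \right)} = 2 X$
$D{\left(Q \right)} = \sqrt{-3 + Q}$
$q = 0$ ($q = - 29 \cdot 2 \cdot 4 \sqrt{-3 - 3 \left(2 - 3\right)} = \left(-29\right) 8 \sqrt{-3 - -3} = - 232 \sqrt{-3 + 3} = - 232 \sqrt{0} = \left(-232\right) 0 = 0$)
$q - 11074 = 0 - 11074 = -11074$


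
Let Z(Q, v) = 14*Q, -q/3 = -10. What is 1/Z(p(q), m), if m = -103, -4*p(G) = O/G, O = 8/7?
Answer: -15/2 ≈ -7.5000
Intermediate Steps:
O = 8/7 (O = 8*(⅐) = 8/7 ≈ 1.1429)
q = 30 (q = -3*(-10) = 30)
p(G) = -2/(7*G)
1/Z(p(q), m) = 1/(14*(-2/7/30)) = 1/(14*(-2/7*1/30)) = 1/(14*(-1/105)) = 1/(-2/15) = -15/2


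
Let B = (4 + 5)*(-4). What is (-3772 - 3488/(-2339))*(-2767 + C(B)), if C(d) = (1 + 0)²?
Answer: 24393962520/2339 ≈ 1.0429e+7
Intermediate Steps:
B = -36 (B = 9*(-4) = -36)
C(d) = 1 (C(d) = 1² = 1)
(-3772 - 3488/(-2339))*(-2767 + C(B)) = (-3772 - 3488/(-2339))*(-2767 + 1) = (-3772 - 3488*(-1/2339))*(-2766) = (-3772 + 3488/2339)*(-2766) = -8819220/2339*(-2766) = 24393962520/2339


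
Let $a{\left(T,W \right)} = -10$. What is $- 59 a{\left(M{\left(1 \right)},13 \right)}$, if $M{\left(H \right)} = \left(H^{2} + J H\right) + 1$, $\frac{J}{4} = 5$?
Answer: $590$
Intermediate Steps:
$J = 20$ ($J = 4 \cdot 5 = 20$)
$M{\left(H \right)} = 1 + H^{2} + 20 H$ ($M{\left(H \right)} = \left(H^{2} + 20 H\right) + 1 = 1 + H^{2} + 20 H$)
$- 59 a{\left(M{\left(1 \right)},13 \right)} = \left(-59\right) \left(-10\right) = 590$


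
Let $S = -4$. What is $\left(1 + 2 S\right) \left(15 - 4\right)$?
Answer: $-77$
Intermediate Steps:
$\left(1 + 2 S\right) \left(15 - 4\right) = \left(1 + 2 \left(-4\right)\right) \left(15 - 4\right) = \left(1 - 8\right) 11 = \left(-7\right) 11 = -77$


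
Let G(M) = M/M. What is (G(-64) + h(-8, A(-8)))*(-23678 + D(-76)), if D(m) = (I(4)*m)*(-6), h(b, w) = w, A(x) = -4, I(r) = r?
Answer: 65562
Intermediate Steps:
G(M) = 1
D(m) = -24*m (D(m) = (4*m)*(-6) = -24*m)
(G(-64) + h(-8, A(-8)))*(-23678 + D(-76)) = (1 - 4)*(-23678 - 24*(-76)) = -3*(-23678 + 1824) = -3*(-21854) = 65562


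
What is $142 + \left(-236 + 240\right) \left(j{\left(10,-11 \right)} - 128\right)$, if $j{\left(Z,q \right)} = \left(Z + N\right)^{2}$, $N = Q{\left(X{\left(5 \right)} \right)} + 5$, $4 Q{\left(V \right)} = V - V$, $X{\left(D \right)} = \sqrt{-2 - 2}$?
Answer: $530$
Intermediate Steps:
$X{\left(D \right)} = 2 i$ ($X{\left(D \right)} = \sqrt{-4} = 2 i$)
$Q{\left(V \right)} = 0$ ($Q{\left(V \right)} = \frac{V - V}{4} = \frac{1}{4} \cdot 0 = 0$)
$N = 5$ ($N = 0 + 5 = 5$)
$j{\left(Z,q \right)} = \left(5 + Z\right)^{2}$ ($j{\left(Z,q \right)} = \left(Z + 5\right)^{2} = \left(5 + Z\right)^{2}$)
$142 + \left(-236 + 240\right) \left(j{\left(10,-11 \right)} - 128\right) = 142 + \left(-236 + 240\right) \left(\left(5 + 10\right)^{2} - 128\right) = 142 + 4 \left(15^{2} - 128\right) = 142 + 4 \left(225 - 128\right) = 142 + 4 \cdot 97 = 142 + 388 = 530$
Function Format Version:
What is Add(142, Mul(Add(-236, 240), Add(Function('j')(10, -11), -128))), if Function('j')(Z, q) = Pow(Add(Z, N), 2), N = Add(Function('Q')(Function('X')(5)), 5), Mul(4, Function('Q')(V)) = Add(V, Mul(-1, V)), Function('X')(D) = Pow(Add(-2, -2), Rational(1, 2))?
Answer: 530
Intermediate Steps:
Function('X')(D) = Mul(2, I) (Function('X')(D) = Pow(-4, Rational(1, 2)) = Mul(2, I))
Function('Q')(V) = 0 (Function('Q')(V) = Mul(Rational(1, 4), Add(V, Mul(-1, V))) = Mul(Rational(1, 4), 0) = 0)
N = 5 (N = Add(0, 5) = 5)
Function('j')(Z, q) = Pow(Add(5, Z), 2) (Function('j')(Z, q) = Pow(Add(Z, 5), 2) = Pow(Add(5, Z), 2))
Add(142, Mul(Add(-236, 240), Add(Function('j')(10, -11), -128))) = Add(142, Mul(Add(-236, 240), Add(Pow(Add(5, 10), 2), -128))) = Add(142, Mul(4, Add(Pow(15, 2), -128))) = Add(142, Mul(4, Add(225, -128))) = Add(142, Mul(4, 97)) = Add(142, 388) = 530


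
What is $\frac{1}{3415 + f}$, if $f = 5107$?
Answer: $\frac{1}{8522} \approx 0.00011734$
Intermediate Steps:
$\frac{1}{3415 + f} = \frac{1}{3415 + 5107} = \frac{1}{8522}$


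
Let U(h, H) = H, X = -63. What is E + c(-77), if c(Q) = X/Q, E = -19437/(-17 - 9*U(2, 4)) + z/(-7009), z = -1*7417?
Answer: 1506240667/4086247 ≈ 368.61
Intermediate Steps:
z = -7417
E = 136627034/371477 (E = -19437/(-17 - 9*4) - 7417/(-7009) = -19437/(-17 - 36) - 7417*(-1/7009) = -19437/(-53) + 7417/7009 = -19437*(-1/53) + 7417/7009 = 19437/53 + 7417/7009 = 136627034/371477 ≈ 367.79)
c(Q) = -63/Q
E + c(-77) = 136627034/371477 - 63/(-77) = 136627034/371477 - 63*(-1/77) = 136627034/371477 + 9/11 = 1506240667/4086247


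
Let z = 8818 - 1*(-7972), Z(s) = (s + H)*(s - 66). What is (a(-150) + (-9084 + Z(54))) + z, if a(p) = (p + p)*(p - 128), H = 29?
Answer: 90110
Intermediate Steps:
a(p) = 2*p*(-128 + p) (a(p) = (2*p)*(-128 + p) = 2*p*(-128 + p))
Z(s) = (-66 + s)*(29 + s) (Z(s) = (s + 29)*(s - 66) = (29 + s)*(-66 + s) = (-66 + s)*(29 + s))
z = 16790 (z = 8818 + 7972 = 16790)
(a(-150) + (-9084 + Z(54))) + z = (2*(-150)*(-128 - 150) + (-9084 + (-1914 + 54**2 - 37*54))) + 16790 = (2*(-150)*(-278) + (-9084 + (-1914 + 2916 - 1998))) + 16790 = (83400 + (-9084 - 996)) + 16790 = (83400 - 10080) + 16790 = 73320 + 16790 = 90110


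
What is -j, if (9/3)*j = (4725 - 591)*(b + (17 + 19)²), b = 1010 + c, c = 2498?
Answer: -6619912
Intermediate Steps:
b = 3508 (b = 1010 + 2498 = 3508)
j = 6619912 (j = ((4725 - 591)*(3508 + (17 + 19)²))/3 = (4134*(3508 + 36²))/3 = (4134*(3508 + 1296))/3 = (4134*4804)/3 = (⅓)*19859736 = 6619912)
-j = -1*6619912 = -6619912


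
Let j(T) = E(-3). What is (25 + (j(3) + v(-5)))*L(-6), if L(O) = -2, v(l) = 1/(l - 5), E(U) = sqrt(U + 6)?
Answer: -249/5 - 2*sqrt(3) ≈ -53.264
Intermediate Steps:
E(U) = sqrt(6 + U)
v(l) = 1/(-5 + l)
j(T) = sqrt(3) (j(T) = sqrt(6 - 3) = sqrt(3))
(25 + (j(3) + v(-5)))*L(-6) = (25 + (sqrt(3) + 1/(-5 - 5)))*(-2) = (25 + (sqrt(3) + 1/(-10)))*(-2) = (25 + (sqrt(3) - 1/10))*(-2) = (25 + (-1/10 + sqrt(3)))*(-2) = (249/10 + sqrt(3))*(-2) = -249/5 - 2*sqrt(3)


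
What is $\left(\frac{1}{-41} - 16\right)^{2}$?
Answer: $\frac{431649}{1681} \approx 256.78$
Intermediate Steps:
$\left(\frac{1}{-41} - 16\right)^{2} = \left(- \frac{1}{41} - 16\right)^{2} = \left(- \frac{657}{41}\right)^{2} = \frac{431649}{1681}$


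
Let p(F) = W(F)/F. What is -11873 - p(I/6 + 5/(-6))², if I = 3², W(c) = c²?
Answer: -106861/9 ≈ -11873.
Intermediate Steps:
I = 9
p(F) = F (p(F) = F²/F = F)
-11873 - p(I/6 + 5/(-6))² = -11873 - (9/6 + 5/(-6))² = -11873 - (9*(⅙) + 5*(-⅙))² = -11873 - (3/2 - ⅚)² = -11873 - (⅔)² = -11873 - 1*4/9 = -11873 - 4/9 = -106861/9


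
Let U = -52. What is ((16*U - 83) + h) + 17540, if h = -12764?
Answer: 3861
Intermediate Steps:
((16*U - 83) + h) + 17540 = ((16*(-52) - 83) - 12764) + 17540 = ((-832 - 83) - 12764) + 17540 = (-915 - 12764) + 17540 = -13679 + 17540 = 3861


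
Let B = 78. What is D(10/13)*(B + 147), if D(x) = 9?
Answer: 2025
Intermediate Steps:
D(10/13)*(B + 147) = 9*(78 + 147) = 9*225 = 2025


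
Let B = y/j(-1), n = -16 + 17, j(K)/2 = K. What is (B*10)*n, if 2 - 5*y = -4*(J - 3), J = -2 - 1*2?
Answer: 26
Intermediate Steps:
j(K) = 2*K
J = -4 (J = -2 - 2 = -4)
n = 1
y = -26/5 (y = ⅖ - (-4)*(-4 - 3)/5 = ⅖ - (-4)*(-7)/5 = ⅖ - ⅕*28 = ⅖ - 28/5 = -26/5 ≈ -5.2000)
B = 13/5 (B = -26/(5*(2*(-1))) = -26/5/(-2) = -26/5*(-½) = 13/5 ≈ 2.6000)
(B*10)*n = ((13/5)*10)*1 = 26*1 = 26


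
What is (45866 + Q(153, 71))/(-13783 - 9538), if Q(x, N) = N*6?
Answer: -46292/23321 ≈ -1.9850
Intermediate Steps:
Q(x, N) = 6*N
(45866 + Q(153, 71))/(-13783 - 9538) = (45866 + 6*71)/(-13783 - 9538) = (45866 + 426)/(-23321) = 46292*(-1/23321) = -46292/23321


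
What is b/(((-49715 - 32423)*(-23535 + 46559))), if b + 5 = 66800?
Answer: -66795/1891145312 ≈ -3.5320e-5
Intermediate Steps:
b = 66795 (b = -5 + 66800 = 66795)
b/(((-49715 - 32423)*(-23535 + 46559))) = 66795/(((-49715 - 32423)*(-23535 + 46559))) = 66795/((-82138*23024)) = 66795/(-1891145312) = 66795*(-1/1891145312) = -66795/1891145312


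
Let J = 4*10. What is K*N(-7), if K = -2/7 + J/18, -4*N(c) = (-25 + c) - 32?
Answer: 1952/63 ≈ 30.984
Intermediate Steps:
N(c) = 57/4 - c/4 (N(c) = -((-25 + c) - 32)/4 = -(-57 + c)/4 = 57/4 - c/4)
J = 40
K = 122/63 (K = -2/7 + 40/18 = -2*⅐ + 40*(1/18) = -2/7 + 20/9 = 122/63 ≈ 1.9365)
K*N(-7) = 122*(57/4 - ¼*(-7))/63 = 122*(57/4 + 7/4)/63 = (122/63)*16 = 1952/63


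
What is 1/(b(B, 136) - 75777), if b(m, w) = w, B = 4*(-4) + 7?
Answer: -1/75641 ≈ -1.3220e-5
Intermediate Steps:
B = -9 (B = -16 + 7 = -9)
1/(b(B, 136) - 75777) = 1/(136 - 75777) = 1/(-75641) = -1/75641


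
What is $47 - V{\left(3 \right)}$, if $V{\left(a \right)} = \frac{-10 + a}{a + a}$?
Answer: $\frac{289}{6} \approx 48.167$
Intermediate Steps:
$V{\left(a \right)} = \frac{-10 + a}{2 a}$
$47 - V{\left(3 \right)} = 47 - \frac{-10 + 3}{2 \cdot 3} = 47 - \frac{1}{2} \cdot \frac{1}{3} \left(-7\right) = 47 - - \frac{7}{6} = 47 + \frac{7}{6} = \frac{289}{6}$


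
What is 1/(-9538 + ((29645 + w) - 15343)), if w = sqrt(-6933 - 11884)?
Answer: 4764/22714513 - I*sqrt(18817)/22714513 ≈ 0.00020973 - 6.0391e-6*I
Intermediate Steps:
w = I*sqrt(18817) (w = sqrt(-18817) = I*sqrt(18817) ≈ 137.18*I)
1/(-9538 + ((29645 + w) - 15343)) = 1/(-9538 + ((29645 + I*sqrt(18817)) - 15343)) = 1/(-9538 + (14302 + I*sqrt(18817))) = 1/(4764 + I*sqrt(18817))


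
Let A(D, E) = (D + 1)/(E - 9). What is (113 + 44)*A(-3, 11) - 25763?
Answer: -25920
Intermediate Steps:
A(D, E) = (1 + D)/(-9 + E)
(113 + 44)*A(-3, 11) - 25763 = (113 + 44)*((1 - 3)/(-9 + 11)) - 25763 = 157*(-2/2) - 25763 = 157*((½)*(-2)) - 25763 = 157*(-1) - 25763 = -157 - 25763 = -25920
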